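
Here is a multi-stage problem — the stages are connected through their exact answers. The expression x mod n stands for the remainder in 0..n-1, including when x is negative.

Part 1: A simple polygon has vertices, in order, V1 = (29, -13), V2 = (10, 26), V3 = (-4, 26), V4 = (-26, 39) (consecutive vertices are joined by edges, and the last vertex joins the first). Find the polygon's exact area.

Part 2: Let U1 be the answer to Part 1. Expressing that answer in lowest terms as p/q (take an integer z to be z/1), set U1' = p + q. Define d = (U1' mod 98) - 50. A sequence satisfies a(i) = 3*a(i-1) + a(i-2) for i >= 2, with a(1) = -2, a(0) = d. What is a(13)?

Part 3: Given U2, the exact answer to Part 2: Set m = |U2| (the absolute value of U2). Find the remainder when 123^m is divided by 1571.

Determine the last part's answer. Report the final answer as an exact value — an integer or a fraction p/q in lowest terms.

1529

Part 1: cross terms: (29*26 - 10*-13)=884, (10*26 - -4*26)=364, (-4*39 - -26*26)=520, (-26*-13 - 29*39)=-793; twice the area = |975| = 975; area = 975/2; answer 975/2
Part 2: U1 = 975/2; threaded value p + q = 977; d = 45; a(2) = 3*(-2) + 1*(45) = 39; iterating: a(2)=39, a(3)=115, a(4)=384, a(5)=1267, a(6)=4185, a(7)=13822, a(8)=45651, a(9)=150775, a(10)=497976, a(11)=1644703, a(12)=5432085, a(13)=17940958; answer 17940958
Part 3: U2 = 17940958; m = 17940958; squarings mod 1571: 123^1=123, 123^2=990, 123^4=1367, 123^8=770, 123^16=633, 123^32=84, 123^64=772, 123^128=575, 123^256=715, 123^512=650, 123^1024=1472, 123^2048=375, 123^4096=806, 123^8192=813, 123^16384=1149, 123^32768=561, 123^65536=521, 123^131072=1229, 123^262144=710, 123^524288=1380, 123^1048576=348, 123^2097152=137, 123^4194304=1488, 123^8388608=605, 123^16777216=1553; 123^17940958 = 123^2 * 123^4 * 123^8 * 123^16 * 123^64 * 123^128 * 123^256 * 123^16384 * 123^32768 * 123^65536 * 123^1048576 * 123^16777216 = 1529 (mod 1571); answer 1529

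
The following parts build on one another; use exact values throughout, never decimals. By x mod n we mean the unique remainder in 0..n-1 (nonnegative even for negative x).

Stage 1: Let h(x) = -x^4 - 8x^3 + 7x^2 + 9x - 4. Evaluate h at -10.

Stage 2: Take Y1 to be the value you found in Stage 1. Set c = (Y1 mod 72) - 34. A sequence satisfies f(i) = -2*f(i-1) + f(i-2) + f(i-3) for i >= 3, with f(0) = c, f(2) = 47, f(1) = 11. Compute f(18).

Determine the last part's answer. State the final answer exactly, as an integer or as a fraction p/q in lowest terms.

16093820

Stage 1: -1*(-10)^4 - 8*(-10)^3 + 7*(-10)^2 + 9*(-10)^1 - 4 = (-10000) + (8000) + (700) + (-90) + (-4) = -1394; answer -1394
Stage 2: Y1 = -1394; c = 12; f(3) = -2*(47) + 1*(11) + 1*(12) = -71; iterating: f(3)=-71, f(4)=200, f(5)=-424, f(6)=977, f(7)=-2178, f(8)=4909, f(9)=-11019, f(10)=24769, f(11)=-55648, f(12)=125046, f(13)=-280971, f(14)=631340, f(15)=-1418605, f(16)=3187579, f(17)=-7162423, f(18)=16093820; answer 16093820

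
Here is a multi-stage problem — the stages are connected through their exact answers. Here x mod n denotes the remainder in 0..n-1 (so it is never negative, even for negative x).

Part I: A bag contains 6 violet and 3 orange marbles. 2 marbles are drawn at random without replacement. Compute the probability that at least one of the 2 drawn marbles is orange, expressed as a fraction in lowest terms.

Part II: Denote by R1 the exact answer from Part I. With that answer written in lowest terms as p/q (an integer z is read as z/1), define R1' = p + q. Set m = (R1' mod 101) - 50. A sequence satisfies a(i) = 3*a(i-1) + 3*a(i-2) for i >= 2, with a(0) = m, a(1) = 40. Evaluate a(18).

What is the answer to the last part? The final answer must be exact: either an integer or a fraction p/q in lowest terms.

Part I: total draws C(9,2) = 36; complement C(6,2) = 15; favorable 36 - 15 = 21; P = 7/12; answer 7/12
Part II: R1 = 7/12; threaded value p + q = 19; m = -31; a(2) = 3*(40) + 3*(-31) = 27; iterating: a(2)=27, a(3)=201, a(4)=684, a(5)=2655, a(6)=10017, a(7)=38016, a(8)=144099, a(9)=546345, a(10)=2071332, a(11)=7853031, a(12)=29773089, a(13)=112878360, a(14)=427954347, a(15)=1622498121, a(16)=6151357404, a(17)=23321566575, a(18)=88418771937; answer 88418771937

88418771937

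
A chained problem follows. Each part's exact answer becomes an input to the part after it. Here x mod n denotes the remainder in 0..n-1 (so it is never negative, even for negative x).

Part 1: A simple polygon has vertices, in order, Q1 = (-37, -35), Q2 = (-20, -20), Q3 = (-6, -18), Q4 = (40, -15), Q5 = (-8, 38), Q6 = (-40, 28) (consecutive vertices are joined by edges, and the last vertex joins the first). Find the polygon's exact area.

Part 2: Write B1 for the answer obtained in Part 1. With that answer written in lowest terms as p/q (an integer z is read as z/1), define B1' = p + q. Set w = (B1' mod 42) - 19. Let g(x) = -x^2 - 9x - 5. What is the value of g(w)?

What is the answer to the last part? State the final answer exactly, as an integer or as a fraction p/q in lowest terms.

-95

Part 1: cross terms: (-37*-20 - -20*-35)=40, (-20*-18 - -6*-20)=240, (-6*-15 - 40*-18)=810, (40*38 - -8*-15)=1400, (-8*28 - -40*38)=1296, (-40*-35 - -37*28)=2436; twice the area = |6222| = 6222; area = 3111; answer 3111
Part 2: B1 = 3111; threaded value p + q = 3112; w = -15; -1*(-15)^2 - 9*(-15)^1 - 5 = (-225) + (135) + (-5) = -95; answer -95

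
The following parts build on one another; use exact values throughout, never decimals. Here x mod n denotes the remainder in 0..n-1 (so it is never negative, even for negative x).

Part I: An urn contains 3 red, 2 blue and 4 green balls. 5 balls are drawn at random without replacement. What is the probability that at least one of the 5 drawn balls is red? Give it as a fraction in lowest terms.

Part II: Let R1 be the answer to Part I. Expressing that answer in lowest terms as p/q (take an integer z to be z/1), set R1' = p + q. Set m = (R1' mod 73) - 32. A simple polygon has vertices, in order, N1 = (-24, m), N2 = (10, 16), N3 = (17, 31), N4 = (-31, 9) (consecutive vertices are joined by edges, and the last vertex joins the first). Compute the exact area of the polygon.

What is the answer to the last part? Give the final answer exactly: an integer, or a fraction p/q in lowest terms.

615/2

Part I: total draws C(9,5) = 126; complement C(6,5) = 6; favorable 126 - 6 = 120; P = 20/21; answer 20/21
Part II: R1 = 20/21; threaded value p + q = 41; m = 9; cross terms: (-24*16 - 10*9)=-474, (10*31 - 17*16)=38, (17*9 - -31*31)=1114, (-31*9 - -24*9)=-63; twice the area = |615| = 615; area = 615/2; answer 615/2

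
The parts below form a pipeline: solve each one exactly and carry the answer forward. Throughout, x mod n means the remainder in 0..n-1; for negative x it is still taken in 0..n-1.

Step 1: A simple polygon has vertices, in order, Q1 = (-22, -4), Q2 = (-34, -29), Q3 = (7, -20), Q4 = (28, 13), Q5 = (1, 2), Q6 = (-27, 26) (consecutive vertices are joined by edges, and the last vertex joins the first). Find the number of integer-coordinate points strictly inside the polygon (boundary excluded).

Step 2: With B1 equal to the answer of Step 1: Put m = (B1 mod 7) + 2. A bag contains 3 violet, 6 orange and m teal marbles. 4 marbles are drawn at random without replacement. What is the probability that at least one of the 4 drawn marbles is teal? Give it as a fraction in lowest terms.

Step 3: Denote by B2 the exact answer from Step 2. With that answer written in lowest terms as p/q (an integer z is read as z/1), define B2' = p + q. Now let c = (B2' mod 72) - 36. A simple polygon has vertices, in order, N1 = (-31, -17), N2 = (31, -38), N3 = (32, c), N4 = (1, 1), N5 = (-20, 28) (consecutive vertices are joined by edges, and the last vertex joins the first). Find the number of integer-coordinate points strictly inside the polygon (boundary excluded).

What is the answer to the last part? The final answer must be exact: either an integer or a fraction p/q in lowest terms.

2207

Step 1: cross terms: (-22*-29 - -34*-4)=502, (-34*-20 - 7*-29)=883, (7*13 - 28*-20)=651, (28*2 - 1*13)=43, (1*26 - -27*2)=80, (-27*-4 - -22*26)=680; twice the area = |2839| = 2839; area = 2839/2; boundary points = 1 + 1 + 3 + 1 + 4 + 5 = 15; strictly interior points = area - boundary/2 + 1 = 1413; answer 1413
Step 2: B1 = 1413; m = 8; total draws C(17,4) = 2380; complement C(9,4) = 126; favorable 2380 - 126 = 2254; P = 161/170; answer 161/170
Step 3: B2 = 161/170; threaded value p + q = 331; c = 7; cross terms: (-31*-38 - 31*-17)=1705, (31*7 - 32*-38)=1433, (32*1 - 1*7)=25, (1*28 - -20*1)=48, (-20*-17 - -31*28)=1208; twice the area = |4419| = 4419; area = 4419/2; boundary points = 1 + 1 + 1 + 3 + 1 = 7; strictly interior points = area - boundary/2 + 1 = 2207; answer 2207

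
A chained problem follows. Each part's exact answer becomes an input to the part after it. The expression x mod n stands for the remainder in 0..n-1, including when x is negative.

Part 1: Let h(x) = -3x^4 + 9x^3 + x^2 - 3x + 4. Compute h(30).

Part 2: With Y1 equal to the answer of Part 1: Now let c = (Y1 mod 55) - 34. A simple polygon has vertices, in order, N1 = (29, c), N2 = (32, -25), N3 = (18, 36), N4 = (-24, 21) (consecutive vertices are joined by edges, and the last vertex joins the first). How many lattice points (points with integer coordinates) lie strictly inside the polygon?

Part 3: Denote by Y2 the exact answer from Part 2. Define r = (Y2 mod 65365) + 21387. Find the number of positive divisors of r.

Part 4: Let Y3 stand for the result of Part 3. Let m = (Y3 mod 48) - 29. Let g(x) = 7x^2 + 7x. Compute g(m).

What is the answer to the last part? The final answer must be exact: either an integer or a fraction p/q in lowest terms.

2940

Part 1: -3*(30)^4 + 9*(30)^3 + 1*(30)^2 - 3*(30)^1 + 4 = (-2430000) + (243000) + (900) + (-90) + (4) = -2186186; answer -2186186
Part 2: Y1 = -2186186; c = -25; cross terms: (29*-25 - 32*-25)=75, (32*36 - 18*-25)=1602, (18*21 - -24*36)=1242, (-24*-25 - 29*21)=-9; twice the area = |2910| = 2910; area = 1455; boundary points = 3 + 1 + 3 + 1 = 8; strictly interior points = area - boundary/2 + 1 = 1452; answer 1452
Part 3: Y2 = 1452; r = 22839; 22839 = 3 * 23 * 331; number of divisors = (1+1) * (1+1) * (1+1) = 8; answer 8
Part 4: Y3 = 8; m = -21; 7*(-21)^2 + 7*(-21)^1 = (3087) + (-147) = 2940; answer 2940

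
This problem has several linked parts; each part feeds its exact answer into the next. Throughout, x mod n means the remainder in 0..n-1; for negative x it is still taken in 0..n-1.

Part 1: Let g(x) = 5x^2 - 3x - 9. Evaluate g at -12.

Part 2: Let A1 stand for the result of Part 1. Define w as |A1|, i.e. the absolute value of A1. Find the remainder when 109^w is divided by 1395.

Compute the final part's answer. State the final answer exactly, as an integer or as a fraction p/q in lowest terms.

1279

Part 1: 5*(-12)^2 - 3*(-12)^1 - 9 = (720) + (36) + (-9) = 747; answer 747
Part 2: A1 = 747; w = 747; squarings mod 1395: 109^1=109, 109^2=721, 109^4=901, 109^8=1306, 109^16=946, 109^32=721, 109^64=901, 109^128=1306, 109^256=946, 109^512=721; 109^747 = 109^1 * 109^2 * 109^8 * 109^32 * 109^64 * 109^128 * 109^512 = 1279 (mod 1395); answer 1279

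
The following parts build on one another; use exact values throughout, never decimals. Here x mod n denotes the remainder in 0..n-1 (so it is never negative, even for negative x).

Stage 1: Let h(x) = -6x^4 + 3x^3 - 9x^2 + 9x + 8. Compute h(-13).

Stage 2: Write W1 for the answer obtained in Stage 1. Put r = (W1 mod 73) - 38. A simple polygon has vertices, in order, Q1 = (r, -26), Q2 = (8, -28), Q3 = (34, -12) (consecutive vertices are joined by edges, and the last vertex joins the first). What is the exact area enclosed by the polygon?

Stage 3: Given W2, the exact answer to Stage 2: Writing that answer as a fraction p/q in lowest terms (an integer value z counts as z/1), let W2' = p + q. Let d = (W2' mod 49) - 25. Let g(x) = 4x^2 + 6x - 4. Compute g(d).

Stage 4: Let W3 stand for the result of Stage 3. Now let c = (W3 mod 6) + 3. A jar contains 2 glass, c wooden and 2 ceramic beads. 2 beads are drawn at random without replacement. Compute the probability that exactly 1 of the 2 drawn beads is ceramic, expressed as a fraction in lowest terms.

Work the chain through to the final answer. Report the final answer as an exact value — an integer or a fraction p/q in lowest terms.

7/18

Stage 1: -6*(-13)^4 + 3*(-13)^3 - 9*(-13)^2 + 9*(-13)^1 + 8 = (-171366) + (-6591) + (-1521) + (-117) + (8) = -179587; answer -179587
Stage 2: W1 = -179587; r = 28; cross terms: (28*-28 - 8*-26)=-576, (8*-12 - 34*-28)=856, (34*-26 - 28*-12)=-548; twice the area = |-268| = 268; area = 134; answer 134
Stage 3: W2 = 134; threaded value p + q = 135; d = 12; 4*(12)^2 + 6*(12)^1 - 4 = (576) + (72) + (-4) = 644; answer 644
Stage 4: W3 = 644; c = 5; total draws C(9,2) = 36; favorable C(2,1)*C(7,1) = 14; P = 7/18; answer 7/18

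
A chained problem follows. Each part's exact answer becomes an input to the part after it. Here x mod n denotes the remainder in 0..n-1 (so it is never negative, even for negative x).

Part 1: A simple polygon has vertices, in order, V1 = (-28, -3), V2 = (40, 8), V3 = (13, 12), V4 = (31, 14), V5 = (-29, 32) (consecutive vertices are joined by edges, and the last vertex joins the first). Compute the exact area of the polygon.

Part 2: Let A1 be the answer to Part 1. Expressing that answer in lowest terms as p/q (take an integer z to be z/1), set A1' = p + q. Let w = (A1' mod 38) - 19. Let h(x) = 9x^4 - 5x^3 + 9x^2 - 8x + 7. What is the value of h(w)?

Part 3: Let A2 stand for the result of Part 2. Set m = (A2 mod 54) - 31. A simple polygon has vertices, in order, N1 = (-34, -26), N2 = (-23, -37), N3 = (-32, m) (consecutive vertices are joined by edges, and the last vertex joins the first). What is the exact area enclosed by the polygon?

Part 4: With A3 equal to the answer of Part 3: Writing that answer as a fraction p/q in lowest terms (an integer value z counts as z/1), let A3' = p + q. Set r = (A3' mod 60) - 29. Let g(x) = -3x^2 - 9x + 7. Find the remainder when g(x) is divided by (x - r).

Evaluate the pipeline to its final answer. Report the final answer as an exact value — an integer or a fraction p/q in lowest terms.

Part 1: cross terms: (-28*8 - 40*-3)=-104, (40*12 - 13*8)=376, (13*14 - 31*12)=-190, (31*32 - -29*14)=1398, (-29*-3 - -28*32)=983; twice the area = |2463| = 2463; area = 2463/2; answer 2463/2
Part 2: A1 = 2463/2; threaded value p + q = 2465; w = 14; 9*(14)^4 - 5*(14)^3 + 9*(14)^2 - 8*(14)^1 + 7 = (345744) + (-13720) + (1764) + (-112) + (7) = 333683; answer 333683
Part 3: A2 = 333683; m = -14; cross terms: (-34*-37 - -23*-26)=660, (-23*-14 - -32*-37)=-862, (-32*-26 - -34*-14)=356; twice the area = |154| = 154; area = 77; answer 77
Part 4: A3 = 77; threaded value p + q = 78; r = -11; remainder = value at the root: -3*(-11)^2 - 9*(-11)^1 + 7 = (-363) + (99) + (7) = -257; answer -257

-257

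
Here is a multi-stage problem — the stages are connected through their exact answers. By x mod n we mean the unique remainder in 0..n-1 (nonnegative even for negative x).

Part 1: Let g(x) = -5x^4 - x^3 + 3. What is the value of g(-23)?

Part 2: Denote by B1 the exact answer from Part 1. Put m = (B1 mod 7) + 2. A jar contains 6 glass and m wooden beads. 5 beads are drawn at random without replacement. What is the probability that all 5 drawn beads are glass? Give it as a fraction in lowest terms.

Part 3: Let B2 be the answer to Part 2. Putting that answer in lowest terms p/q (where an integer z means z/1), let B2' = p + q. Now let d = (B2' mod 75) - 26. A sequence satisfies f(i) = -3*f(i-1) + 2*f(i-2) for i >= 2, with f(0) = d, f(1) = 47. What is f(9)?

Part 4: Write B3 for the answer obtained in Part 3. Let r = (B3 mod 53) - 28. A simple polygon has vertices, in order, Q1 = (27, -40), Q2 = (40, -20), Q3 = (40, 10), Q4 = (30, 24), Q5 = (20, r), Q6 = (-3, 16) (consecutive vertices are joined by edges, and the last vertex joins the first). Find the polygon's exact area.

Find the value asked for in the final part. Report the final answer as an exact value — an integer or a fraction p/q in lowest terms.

861

Part 1: -5*(-23)^4 - 1*(-23)^3 + 3 = (-1399205) + (12167) + (3) = -1387035; answer -1387035
Part 2: B1 = -1387035; m = 3; total draws C(9,5) = 126; favorable C(6,5) = 6; P = 1/21; answer 1/21
Part 3: B2 = 1/21; threaded value p + q = 22; d = -4; f(2) = -3*(47) + 2*(-4) = -149; iterating: f(2)=-149, f(3)=541, f(4)=-1921, f(5)=6845, f(6)=-24377, f(7)=86821, f(8)=-309217, f(9)=1101293; answer 1101293
Part 4: B3 = 1101293; r = -22; cross terms: (27*-20 - 40*-40)=1060, (40*10 - 40*-20)=1200, (40*24 - 30*10)=660, (30*-22 - 20*24)=-1140, (20*16 - -3*-22)=254, (-3*-40 - 27*16)=-312; twice the area = |1722| = 1722; area = 861; answer 861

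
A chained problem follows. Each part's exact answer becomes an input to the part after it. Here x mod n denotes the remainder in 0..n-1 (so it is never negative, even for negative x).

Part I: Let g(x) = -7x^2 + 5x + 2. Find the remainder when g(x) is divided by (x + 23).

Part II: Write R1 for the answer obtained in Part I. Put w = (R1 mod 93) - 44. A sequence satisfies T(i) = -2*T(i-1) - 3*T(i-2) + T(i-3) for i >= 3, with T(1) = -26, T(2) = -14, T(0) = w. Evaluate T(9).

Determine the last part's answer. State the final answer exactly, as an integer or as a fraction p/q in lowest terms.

Part I: remainder = value at the root: -7*(-23)^2 + 5*(-23)^1 + 2 = (-3703) + (-115) + (2) = -3816; answer -3816
Part II: R1 = -3816; w = 46; T(3) = -2*(-14) - 3*(-26) + 1*(46) = 152; iterating: T(3)=152, T(4)=-288, T(5)=106, T(6)=804, T(7)=-2214, T(8)=2122, T(9)=3202; answer 3202

3202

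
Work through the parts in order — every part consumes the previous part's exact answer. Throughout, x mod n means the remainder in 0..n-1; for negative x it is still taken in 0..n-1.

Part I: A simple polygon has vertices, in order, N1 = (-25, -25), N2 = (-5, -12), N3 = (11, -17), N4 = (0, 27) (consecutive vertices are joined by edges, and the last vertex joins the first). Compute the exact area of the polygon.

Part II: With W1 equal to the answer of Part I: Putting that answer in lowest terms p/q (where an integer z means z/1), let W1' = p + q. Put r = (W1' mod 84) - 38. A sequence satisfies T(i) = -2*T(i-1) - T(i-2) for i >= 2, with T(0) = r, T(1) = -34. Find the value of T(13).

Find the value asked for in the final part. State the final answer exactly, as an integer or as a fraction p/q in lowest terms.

Part I: cross terms: (-25*-12 - -5*-25)=175, (-5*-17 - 11*-12)=217, (11*27 - 0*-17)=297, (0*-25 - -25*27)=675; twice the area = |1364| = 1364; area = 682; answer 682
Part II: W1 = 682; threaded value p + q = 683; r = -27; T(2) = -2*(-34) - 1*(-27) = 95; iterating: T(2)=95, T(3)=-156, T(4)=217, T(5)=-278, T(6)=339, T(7)=-400, T(8)=461, T(9)=-522, T(10)=583, T(11)=-644, T(12)=705, T(13)=-766; answer -766

-766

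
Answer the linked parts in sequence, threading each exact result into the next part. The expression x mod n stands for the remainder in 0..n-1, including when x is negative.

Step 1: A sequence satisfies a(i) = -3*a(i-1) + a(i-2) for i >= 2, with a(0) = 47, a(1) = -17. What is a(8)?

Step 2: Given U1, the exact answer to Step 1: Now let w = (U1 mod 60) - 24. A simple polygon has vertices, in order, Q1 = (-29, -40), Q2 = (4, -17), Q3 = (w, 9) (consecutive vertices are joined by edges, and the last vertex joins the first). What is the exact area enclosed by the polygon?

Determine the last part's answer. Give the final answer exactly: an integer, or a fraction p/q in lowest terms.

728

Step 1: a(2) = -3*(-17) + 1*(47) = 98; iterating: a(2)=98, a(3)=-311, a(4)=1031, a(5)=-3404, a(6)=11243, a(7)=-37133, a(8)=122642; answer 122642
Step 2: U1 = 122642; w = -22; cross terms: (-29*-17 - 4*-40)=653, (4*9 - -22*-17)=-338, (-22*-40 - -29*9)=1141; twice the area = |1456| = 1456; area = 728; answer 728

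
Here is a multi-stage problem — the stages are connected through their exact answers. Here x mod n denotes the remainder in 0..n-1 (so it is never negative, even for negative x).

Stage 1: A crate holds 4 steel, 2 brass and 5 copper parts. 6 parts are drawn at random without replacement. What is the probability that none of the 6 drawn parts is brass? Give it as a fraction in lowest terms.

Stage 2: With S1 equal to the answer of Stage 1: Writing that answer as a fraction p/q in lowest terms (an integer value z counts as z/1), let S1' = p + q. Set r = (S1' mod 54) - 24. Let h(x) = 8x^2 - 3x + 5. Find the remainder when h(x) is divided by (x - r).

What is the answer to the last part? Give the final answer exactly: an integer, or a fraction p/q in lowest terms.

Stage 1: total draws C(11,6) = 462; favorable C(9,6) = 84; P = 2/11; answer 2/11
Stage 2: S1 = 2/11; threaded value p + q = 13; r = -11; remainder = value at the root: 8*(-11)^2 - 3*(-11)^1 + 5 = (968) + (33) + (5) = 1006; answer 1006

1006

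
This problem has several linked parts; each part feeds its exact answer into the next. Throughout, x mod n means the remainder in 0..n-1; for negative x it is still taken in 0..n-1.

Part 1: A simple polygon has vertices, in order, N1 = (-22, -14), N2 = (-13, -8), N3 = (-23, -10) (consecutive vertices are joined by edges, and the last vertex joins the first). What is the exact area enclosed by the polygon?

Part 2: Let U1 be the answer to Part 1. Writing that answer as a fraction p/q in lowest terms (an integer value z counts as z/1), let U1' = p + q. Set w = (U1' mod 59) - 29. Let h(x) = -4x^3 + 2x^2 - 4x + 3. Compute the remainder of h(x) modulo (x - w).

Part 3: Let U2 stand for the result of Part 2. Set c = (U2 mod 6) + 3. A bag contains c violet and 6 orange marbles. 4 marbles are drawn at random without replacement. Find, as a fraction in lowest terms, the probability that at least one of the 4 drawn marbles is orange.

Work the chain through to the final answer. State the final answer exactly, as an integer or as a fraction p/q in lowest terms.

Part 1: cross terms: (-22*-8 - -13*-14)=-6, (-13*-10 - -23*-8)=-54, (-23*-14 - -22*-10)=102; twice the area = |42| = 42; area = 21; answer 21
Part 2: U1 = 21; threaded value p + q = 22; w = -7; remainder = value at the root: -4*(-7)^3 + 2*(-7)^2 - 4*(-7)^1 + 3 = (1372) + (98) + (28) + (3) = 1501; answer 1501
Part 3: U2 = 1501; c = 4; total draws C(10,4) = 210; complement C(4,4) = 1; favorable 210 - 1 = 209; P = 209/210; answer 209/210

209/210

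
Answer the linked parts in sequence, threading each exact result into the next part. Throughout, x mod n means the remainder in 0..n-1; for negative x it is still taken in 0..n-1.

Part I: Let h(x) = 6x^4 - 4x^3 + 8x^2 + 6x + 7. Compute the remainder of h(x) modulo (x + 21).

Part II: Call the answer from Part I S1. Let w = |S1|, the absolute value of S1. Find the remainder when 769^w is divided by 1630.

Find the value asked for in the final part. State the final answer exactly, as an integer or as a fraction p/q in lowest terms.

Part I: remainder = value at the root: 6*(-21)^4 - 4*(-21)^3 + 8*(-21)^2 + 6*(-21)^1 + 7 = (1166886) + (37044) + (3528) + (-126) + (7) = 1207339; answer 1207339
Part II: S1 = 1207339; w = 1207339; squarings mod 1630: 769^1=769, 769^2=1301, 769^4=661, 769^8=81, 769^16=41, 769^32=51, 769^64=971, 769^128=701, 769^256=771, 769^512=1121, 769^1024=1541, 769^2048=1401, 769^4096=281, 769^8192=721, 769^16384=1501, 769^32768=341, 769^65536=551, 769^131072=421, 769^262144=1201, 769^524288=1481, 769^1048576=1011; 769^1207339 = 769^1 * 769^2 * 769^8 * 769^32 * 769^1024 * 769^2048 * 769^8192 * 769^16384 * 769^131072 * 769^1048576 = 479 (mod 1630); answer 479

479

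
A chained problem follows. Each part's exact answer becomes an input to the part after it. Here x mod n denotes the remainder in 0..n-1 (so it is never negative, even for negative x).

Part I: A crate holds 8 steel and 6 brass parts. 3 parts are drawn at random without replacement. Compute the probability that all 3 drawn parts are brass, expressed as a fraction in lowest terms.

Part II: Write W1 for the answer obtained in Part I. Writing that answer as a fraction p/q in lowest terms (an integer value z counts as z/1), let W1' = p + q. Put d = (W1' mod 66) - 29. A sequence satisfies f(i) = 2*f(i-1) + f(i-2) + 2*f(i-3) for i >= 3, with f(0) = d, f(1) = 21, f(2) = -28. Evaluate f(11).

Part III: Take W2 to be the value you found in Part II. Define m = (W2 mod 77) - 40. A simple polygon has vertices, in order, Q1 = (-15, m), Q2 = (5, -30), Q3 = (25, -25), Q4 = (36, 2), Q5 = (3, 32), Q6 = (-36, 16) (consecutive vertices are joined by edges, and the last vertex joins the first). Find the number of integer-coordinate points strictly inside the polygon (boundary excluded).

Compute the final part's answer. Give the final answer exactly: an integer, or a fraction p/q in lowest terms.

2085

Part I: total draws C(14,3) = 364; favorable C(6,3) = 20; P = 5/91; answer 5/91
Part II: W1 = 5/91; threaded value p + q = 96; d = 1; f(3) = 2*(-28) + 1*(21) + 2*(1) = -33; iterating: f(3)=-33, f(4)=-52, f(5)=-193, f(6)=-504, f(7)=-1305, f(8)=-3500, f(9)=-9313, f(10)=-24736, f(11)=-65785; answer -65785
Part III: W2 = -65785; m = 10; cross terms: (-15*-30 - 5*10)=400, (5*-25 - 25*-30)=625, (25*2 - 36*-25)=950, (36*32 - 3*2)=1146, (3*16 - -36*32)=1200, (-36*10 - -15*16)=-120; twice the area = |4201| = 4201; area = 4201/2; boundary points = 20 + 5 + 1 + 3 + 1 + 3 = 33; strictly interior points = area - boundary/2 + 1 = 2085; answer 2085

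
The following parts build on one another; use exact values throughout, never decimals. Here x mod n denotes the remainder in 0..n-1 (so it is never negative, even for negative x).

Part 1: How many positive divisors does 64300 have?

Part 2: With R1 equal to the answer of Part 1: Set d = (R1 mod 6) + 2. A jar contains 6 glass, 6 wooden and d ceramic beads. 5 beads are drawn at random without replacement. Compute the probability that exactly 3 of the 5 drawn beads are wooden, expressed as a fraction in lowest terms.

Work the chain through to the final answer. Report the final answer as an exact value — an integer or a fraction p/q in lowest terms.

Part 1: 64300 = 2^2 * 5^2 * 643; number of divisors = (2+1) * (2+1) * (1+1) = 18; answer 18
Part 2: R1 = 18; d = 2; total draws C(14,5) = 2002; favorable C(6,3)*C(8,2) = 560; P = 40/143; answer 40/143

40/143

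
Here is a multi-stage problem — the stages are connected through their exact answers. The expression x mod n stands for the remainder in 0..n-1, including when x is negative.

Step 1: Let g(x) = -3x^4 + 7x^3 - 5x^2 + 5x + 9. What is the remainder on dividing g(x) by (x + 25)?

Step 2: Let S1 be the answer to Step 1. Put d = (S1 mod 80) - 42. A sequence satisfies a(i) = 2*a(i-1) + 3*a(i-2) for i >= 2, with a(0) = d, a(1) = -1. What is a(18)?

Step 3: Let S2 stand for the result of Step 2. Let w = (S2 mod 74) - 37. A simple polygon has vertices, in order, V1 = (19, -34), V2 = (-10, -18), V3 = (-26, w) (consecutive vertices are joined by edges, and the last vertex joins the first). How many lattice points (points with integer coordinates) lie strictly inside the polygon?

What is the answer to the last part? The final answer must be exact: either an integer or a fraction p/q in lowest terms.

Step 1: remainder = value at the root: -3*(-25)^4 + 7*(-25)^3 - 5*(-25)^2 + 5*(-25)^1 + 9 = (-1171875) + (-109375) + (-3125) + (-125) + (9) = -1284491; answer -1284491
Step 2: S1 = -1284491; d = 27; a(2) = 2*(-1) + 3*(27) = 79; iterating: a(2)=79, a(3)=155, a(4)=547, a(5)=1559, a(6)=4759, a(7)=14195, a(8)=42667, a(9)=127919, a(10)=383839, a(11)=1151435, a(12)=3454387, a(13)=10363079, a(14)=31089319, a(15)=93267875, a(16)=279803707, a(17)=839411039, a(18)=2518233199; answer 2518233199
Step 3: S2 = 2518233199; w = -10; cross terms: (19*-18 - -10*-34)=-682, (-10*-10 - -26*-18)=-368, (-26*-34 - 19*-10)=1074; twice the area = |24| = 24; area = 12; boundary points = 1 + 8 + 3 = 12; strictly interior points = area - boundary/2 + 1 = 7; answer 7

7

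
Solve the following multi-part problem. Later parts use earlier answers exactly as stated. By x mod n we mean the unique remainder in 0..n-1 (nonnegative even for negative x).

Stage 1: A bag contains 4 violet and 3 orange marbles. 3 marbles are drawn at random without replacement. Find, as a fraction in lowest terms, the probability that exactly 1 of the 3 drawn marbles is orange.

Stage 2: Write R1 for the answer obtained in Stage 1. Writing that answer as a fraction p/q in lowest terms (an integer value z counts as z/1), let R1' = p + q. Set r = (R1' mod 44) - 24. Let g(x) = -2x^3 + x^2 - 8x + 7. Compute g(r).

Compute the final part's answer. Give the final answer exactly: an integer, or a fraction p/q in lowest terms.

7102

Stage 1: total draws C(7,3) = 35; favorable C(3,1)*C(4,2) = 18; P = 18/35; answer 18/35
Stage 2: R1 = 18/35; threaded value p + q = 53; r = -15; -2*(-15)^3 + 1*(-15)^2 - 8*(-15)^1 + 7 = (6750) + (225) + (120) + (7) = 7102; answer 7102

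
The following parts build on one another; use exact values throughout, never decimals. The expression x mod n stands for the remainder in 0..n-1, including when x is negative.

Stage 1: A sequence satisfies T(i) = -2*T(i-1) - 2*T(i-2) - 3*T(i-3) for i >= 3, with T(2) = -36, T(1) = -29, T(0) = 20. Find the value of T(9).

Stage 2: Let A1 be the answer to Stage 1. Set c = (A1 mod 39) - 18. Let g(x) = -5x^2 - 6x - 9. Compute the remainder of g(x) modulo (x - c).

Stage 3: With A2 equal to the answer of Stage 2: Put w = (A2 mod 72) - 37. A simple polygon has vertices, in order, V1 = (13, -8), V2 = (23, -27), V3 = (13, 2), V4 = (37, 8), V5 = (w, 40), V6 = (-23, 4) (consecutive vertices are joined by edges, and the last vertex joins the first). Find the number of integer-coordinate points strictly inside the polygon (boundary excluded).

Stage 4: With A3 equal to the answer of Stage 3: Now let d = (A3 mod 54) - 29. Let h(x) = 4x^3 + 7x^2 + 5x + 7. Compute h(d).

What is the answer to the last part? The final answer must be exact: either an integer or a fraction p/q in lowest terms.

25693

Stage 1: T(3) = -2*(-36) - 2*(-29) - 3*(20) = 70; iterating: T(3)=70, T(4)=19, T(5)=-70, T(6)=-108, T(7)=299, T(8)=-172, T(9)=70; answer 70
Stage 2: A1 = 70; c = 13; remainder = value at the root: -5*(13)^2 - 6*(13)^1 - 9 = (-845) + (-78) + (-9) = -932; answer -932
Stage 3: A2 = -932; w = -33; cross terms: (13*-27 - 23*-8)=-167, (23*2 - 13*-27)=397, (13*8 - 37*2)=30, (37*40 - -33*8)=1744, (-33*4 - -23*40)=788, (-23*-8 - 13*4)=132; twice the area = |2924| = 2924; area = 1462; boundary points = 1 + 1 + 6 + 2 + 2 + 12 = 24; strictly interior points = area - boundary/2 + 1 = 1451; answer 1451
Stage 4: A3 = 1451; d = 18; 4*(18)^3 + 7*(18)^2 + 5*(18)^1 + 7 = (23328) + (2268) + (90) + (7) = 25693; answer 25693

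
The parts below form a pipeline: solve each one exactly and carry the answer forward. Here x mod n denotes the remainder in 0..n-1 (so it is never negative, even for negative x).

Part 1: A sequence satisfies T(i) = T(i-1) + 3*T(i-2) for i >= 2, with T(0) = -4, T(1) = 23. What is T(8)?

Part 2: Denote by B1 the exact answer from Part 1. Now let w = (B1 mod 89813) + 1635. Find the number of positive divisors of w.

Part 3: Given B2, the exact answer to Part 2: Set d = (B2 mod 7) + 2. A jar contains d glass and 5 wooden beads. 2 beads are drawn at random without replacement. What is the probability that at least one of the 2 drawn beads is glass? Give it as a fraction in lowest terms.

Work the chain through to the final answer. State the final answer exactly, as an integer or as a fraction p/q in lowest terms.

9/11

Part 1: T(2) = 1*(23) + 3*(-4) = 11; iterating: T(2)=11, T(3)=80, T(4)=113, T(5)=353, T(6)=692, T(7)=1751, T(8)=3827; answer 3827
Part 2: B1 = 3827; w = 5462; 5462 = 2 * 2731; number of divisors = (1+1) * (1+1) = 4; answer 4
Part 3: B2 = 4; d = 6; total draws C(11,2) = 55; complement C(5,2) = 10; favorable 55 - 10 = 45; P = 9/11; answer 9/11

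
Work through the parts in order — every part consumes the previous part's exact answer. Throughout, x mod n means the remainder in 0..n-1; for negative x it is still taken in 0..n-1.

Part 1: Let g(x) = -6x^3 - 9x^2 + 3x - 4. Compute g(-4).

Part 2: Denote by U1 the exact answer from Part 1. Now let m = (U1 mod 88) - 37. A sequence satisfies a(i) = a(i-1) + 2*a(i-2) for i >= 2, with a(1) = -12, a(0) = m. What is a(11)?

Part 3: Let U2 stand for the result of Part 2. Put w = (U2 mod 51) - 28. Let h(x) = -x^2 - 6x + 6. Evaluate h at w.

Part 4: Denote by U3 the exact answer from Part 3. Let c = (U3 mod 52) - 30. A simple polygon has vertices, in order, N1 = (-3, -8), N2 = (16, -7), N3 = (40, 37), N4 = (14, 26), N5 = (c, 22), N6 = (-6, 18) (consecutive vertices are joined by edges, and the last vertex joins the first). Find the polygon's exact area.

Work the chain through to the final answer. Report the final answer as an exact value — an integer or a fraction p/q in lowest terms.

1989/2

Part 1: -6*(-4)^3 - 9*(-4)^2 + 3*(-4)^1 - 4 = (384) + (-144) + (-12) + (-4) = 224; answer 224
Part 2: U1 = 224; m = 11; a(2) = 1*(-12) + 2*(11) = 10; iterating: a(2)=10, a(3)=-14, a(4)=6, a(5)=-22, a(6)=-10, a(7)=-54, a(8)=-74, a(9)=-182, a(10)=-330, a(11)=-694; answer -694
Part 3: U2 = -694; w = -8; -1*(-8)^2 - 6*(-8)^1 + 6 = (-64) + (48) + (6) = -10; answer -10
Part 4: U3 = -10; c = 12; cross terms: (-3*-7 - 16*-8)=149, (16*37 - 40*-7)=872, (40*26 - 14*37)=522, (14*22 - 12*26)=-4, (12*18 - -6*22)=348, (-6*-8 - -3*18)=102; twice the area = |1989| = 1989; area = 1989/2; answer 1989/2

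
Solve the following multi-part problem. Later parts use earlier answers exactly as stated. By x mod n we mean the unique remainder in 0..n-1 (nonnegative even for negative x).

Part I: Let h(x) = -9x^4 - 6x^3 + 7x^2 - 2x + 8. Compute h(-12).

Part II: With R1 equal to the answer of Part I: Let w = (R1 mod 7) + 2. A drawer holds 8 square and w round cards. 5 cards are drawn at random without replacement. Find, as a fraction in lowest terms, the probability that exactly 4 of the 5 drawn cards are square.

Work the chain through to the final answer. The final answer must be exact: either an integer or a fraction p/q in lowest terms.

5/11

Part I: -9*(-12)^4 - 6*(-12)^3 + 7*(-12)^2 - 2*(-12)^1 + 8 = (-186624) + (10368) + (1008) + (24) + (8) = -175216; answer -175216
Part II: R1 = -175216; w = 3; total draws C(11,5) = 462; favorable C(8,4)*C(3,1) = 210; P = 5/11; answer 5/11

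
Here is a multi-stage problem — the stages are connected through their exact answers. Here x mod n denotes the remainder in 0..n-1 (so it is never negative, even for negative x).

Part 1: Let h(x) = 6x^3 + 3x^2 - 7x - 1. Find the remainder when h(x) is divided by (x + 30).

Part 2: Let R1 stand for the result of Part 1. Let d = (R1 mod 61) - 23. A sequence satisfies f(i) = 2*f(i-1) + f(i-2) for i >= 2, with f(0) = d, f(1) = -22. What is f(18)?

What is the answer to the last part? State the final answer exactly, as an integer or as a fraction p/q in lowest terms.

Part 1: remainder = value at the root: 6*(-30)^3 + 3*(-30)^2 - 7*(-30)^1 - 1 = (-162000) + (2700) + (210) + (-1) = -159091; answer -159091
Part 2: R1 = -159091; d = 35; f(2) = 2*(-22) + 1*(35) = -9; iterating: f(2)=-9, f(3)=-40, f(4)=-89, f(5)=-218, f(6)=-525, f(7)=-1268, f(8)=-3061, f(9)=-7390, f(10)=-17841, f(11)=-43072, f(12)=-103985, f(13)=-251042, f(14)=-606069, f(15)=-1463180, f(16)=-3532429, f(17)=-8528038, f(18)=-20588505; answer -20588505

-20588505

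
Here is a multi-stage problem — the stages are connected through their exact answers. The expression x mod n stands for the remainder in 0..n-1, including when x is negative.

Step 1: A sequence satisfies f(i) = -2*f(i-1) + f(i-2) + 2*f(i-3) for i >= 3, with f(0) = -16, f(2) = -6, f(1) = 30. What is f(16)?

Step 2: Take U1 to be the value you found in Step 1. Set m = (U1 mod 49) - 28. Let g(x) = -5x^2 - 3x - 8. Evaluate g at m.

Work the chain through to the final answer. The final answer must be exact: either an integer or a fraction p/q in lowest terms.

Step 1: f(3) = -2*(-6) + 1*(30) + 2*(-16) = 10; iterating: f(3)=10, f(4)=34, f(5)=-70, f(6)=194, f(7)=-390, f(8)=834, f(9)=-1670, f(10)=3394, f(11)=-6790, f(12)=13634, f(13)=-27270, f(14)=54594, f(15)=-109190, f(16)=218434; answer 218434
Step 2: U1 = 218434; m = 13; -5*(13)^2 - 3*(13)^1 - 8 = (-845) + (-39) + (-8) = -892; answer -892

-892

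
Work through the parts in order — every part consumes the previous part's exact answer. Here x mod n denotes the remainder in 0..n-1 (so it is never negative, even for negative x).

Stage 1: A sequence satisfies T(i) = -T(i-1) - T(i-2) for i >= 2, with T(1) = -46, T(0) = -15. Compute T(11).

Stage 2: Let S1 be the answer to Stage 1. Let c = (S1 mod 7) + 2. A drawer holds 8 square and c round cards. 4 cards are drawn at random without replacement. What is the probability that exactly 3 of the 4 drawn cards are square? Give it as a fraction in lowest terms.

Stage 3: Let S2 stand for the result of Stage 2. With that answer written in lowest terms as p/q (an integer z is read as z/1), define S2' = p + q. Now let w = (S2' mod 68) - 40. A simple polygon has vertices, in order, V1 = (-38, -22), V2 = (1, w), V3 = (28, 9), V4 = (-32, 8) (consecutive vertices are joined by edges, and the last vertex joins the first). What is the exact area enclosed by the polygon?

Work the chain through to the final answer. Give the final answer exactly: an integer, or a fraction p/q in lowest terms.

Stage 1: T(2) = -1*(-46) - 1*(-15) = 61; iterating: T(2)=61, T(3)=-15, T(4)=-46, T(5)=61, T(6)=-15, T(7)=-46, T(8)=61, T(9)=-15, T(10)=-46, T(11)=61; answer 61
Stage 2: S1 = 61; c = 7; total draws C(15,4) = 1365; favorable C(8,3)*C(7,1) = 392; P = 56/195; answer 56/195
Stage 3: S2 = 56/195; threaded value p + q = 251; w = 7; cross terms: (-38*7 - 1*-22)=-244, (1*9 - 28*7)=-187, (28*8 - -32*9)=512, (-32*-22 - -38*8)=1008; twice the area = |1089| = 1089; area = 1089/2; answer 1089/2

1089/2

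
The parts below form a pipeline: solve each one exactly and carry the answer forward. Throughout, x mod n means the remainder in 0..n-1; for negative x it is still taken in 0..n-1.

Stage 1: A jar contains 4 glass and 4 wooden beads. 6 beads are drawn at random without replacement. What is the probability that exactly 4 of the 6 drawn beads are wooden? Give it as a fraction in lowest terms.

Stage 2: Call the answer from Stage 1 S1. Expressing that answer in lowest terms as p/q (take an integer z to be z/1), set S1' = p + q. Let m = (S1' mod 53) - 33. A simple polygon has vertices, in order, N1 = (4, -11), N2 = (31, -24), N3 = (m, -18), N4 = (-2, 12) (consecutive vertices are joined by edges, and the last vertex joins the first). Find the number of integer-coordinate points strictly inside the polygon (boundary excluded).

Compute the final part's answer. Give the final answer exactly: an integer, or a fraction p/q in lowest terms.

Stage 1: total draws C(8,6) = 28; favorable C(4,4)*C(4,2) = 6; P = 3/14; answer 3/14
Stage 2: S1 = 3/14; threaded value p + q = 17; m = -16; cross terms: (4*-24 - 31*-11)=245, (31*-18 - -16*-24)=-942, (-16*12 - -2*-18)=-228, (-2*-11 - 4*12)=-26; twice the area = |-951| = 951; area = 951/2; boundary points = 1 + 1 + 2 + 1 = 5; strictly interior points = area - boundary/2 + 1 = 474; answer 474

474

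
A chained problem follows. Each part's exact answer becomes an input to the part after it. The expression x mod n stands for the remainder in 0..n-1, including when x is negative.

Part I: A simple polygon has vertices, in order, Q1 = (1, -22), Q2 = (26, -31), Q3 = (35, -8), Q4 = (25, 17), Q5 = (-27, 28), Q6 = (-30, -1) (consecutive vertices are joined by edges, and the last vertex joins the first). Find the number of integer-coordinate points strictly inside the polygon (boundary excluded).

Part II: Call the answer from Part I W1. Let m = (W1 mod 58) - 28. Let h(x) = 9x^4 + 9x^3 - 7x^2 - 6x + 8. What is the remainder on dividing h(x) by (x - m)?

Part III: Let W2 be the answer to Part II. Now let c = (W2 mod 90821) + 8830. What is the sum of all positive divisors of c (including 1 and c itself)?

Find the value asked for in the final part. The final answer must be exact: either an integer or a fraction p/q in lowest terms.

168948

Part I: cross terms: (1*-31 - 26*-22)=541, (26*-8 - 35*-31)=877, (35*17 - 25*-8)=795, (25*28 - -27*17)=1159, (-27*-1 - -30*28)=867, (-30*-22 - 1*-1)=661; twice the area = |4900| = 4900; area = 2450; boundary points = 1 + 1 + 5 + 1 + 1 + 1 = 10; strictly interior points = area - boundary/2 + 1 = 2446; answer 2446
Part II: W1 = 2446; m = -18; remainder = value at the root: 9*(-18)^4 + 9*(-18)^3 - 7*(-18)^2 - 6*(-18)^1 + 8 = (944784) + (-52488) + (-2268) + (108) + (8) = 890144; answer 890144
Part III: W2 = 890144; c = 81585; 81585 = 3^2 * 5 * 7^2 * 37; sigma = (1 + 3 + 9) * (1 + 5) * (1 + 7 + 49) * (1 + 37) = 13 * 6 * 57 * 38 = 168948; answer 168948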